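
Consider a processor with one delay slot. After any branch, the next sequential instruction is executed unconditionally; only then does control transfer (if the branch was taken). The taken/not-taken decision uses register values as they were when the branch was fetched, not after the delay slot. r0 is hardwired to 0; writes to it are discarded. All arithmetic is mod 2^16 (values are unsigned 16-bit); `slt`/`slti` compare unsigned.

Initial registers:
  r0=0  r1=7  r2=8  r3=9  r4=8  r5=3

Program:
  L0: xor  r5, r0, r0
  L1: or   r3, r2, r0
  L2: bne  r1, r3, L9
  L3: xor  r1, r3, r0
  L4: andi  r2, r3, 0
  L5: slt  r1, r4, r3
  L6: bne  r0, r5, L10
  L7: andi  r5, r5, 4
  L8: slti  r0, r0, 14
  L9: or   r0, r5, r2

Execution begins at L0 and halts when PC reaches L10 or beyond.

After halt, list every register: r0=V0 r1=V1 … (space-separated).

#0 xor  r5, r0, r0 ; 0/7/8/9/8/0
#1 or   r3, r2, r0 ; 0/7/8/8/8/0
#2 bne  r1, r3, L9 ; 0/7/8/8/8/0 ; →target
#3 xor  r1, r3, r0 ; 0/8/8/8/8/0
#9 or   r0, r5, r2 ; 0/8/8/8/8/0

r0=0 r1=8 r2=8 r3=8 r4=8 r5=0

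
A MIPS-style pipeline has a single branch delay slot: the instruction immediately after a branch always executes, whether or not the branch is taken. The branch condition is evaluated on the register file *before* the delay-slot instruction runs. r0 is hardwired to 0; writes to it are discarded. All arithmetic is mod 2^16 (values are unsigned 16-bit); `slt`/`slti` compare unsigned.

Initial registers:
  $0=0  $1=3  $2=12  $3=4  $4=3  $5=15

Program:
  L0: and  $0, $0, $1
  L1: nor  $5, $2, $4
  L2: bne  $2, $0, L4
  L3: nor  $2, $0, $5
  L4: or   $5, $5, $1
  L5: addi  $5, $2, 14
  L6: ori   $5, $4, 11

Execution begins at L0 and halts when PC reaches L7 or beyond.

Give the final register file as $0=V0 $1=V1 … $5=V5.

PC=0  and  $0, $0, $1        | $0=0 $1=3 $2=12 $3=4 $4=3 $5=15
PC=1  nor  $5, $2, $4        | $0=0 $1=3 $2=12 $3=4 $4=3 $5=65520
PC=2  bne  $2, $0, L4        | $0=0 $1=3 $2=12 $3=4 $4=3 $5=65520  [TAKEN]
PC=3  nor  $2, $0, $5        | $0=0 $1=3 $2=15 $3=4 $4=3 $5=65520
PC=4  or   $5, $5, $1        | $0=0 $1=3 $2=15 $3=4 $4=3 $5=65523
PC=5  addi  $5, $2, 14       | $0=0 $1=3 $2=15 $3=4 $4=3 $5=29
PC=6  ori   $5, $4, 11       | $0=0 $1=3 $2=15 $3=4 $4=3 $5=11

$0=0 $1=3 $2=15 $3=4 $4=3 $5=11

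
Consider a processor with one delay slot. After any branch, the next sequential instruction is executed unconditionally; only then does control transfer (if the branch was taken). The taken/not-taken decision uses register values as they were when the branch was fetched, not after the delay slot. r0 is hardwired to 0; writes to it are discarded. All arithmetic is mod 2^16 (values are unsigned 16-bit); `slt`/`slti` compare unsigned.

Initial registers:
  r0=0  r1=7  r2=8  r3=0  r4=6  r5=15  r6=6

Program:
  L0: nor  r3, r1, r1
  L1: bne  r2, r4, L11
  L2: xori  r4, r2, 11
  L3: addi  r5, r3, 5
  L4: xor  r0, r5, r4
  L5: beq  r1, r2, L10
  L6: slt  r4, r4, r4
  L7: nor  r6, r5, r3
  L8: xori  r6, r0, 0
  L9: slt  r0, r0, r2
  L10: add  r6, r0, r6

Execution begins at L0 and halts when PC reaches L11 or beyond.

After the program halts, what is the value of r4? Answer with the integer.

[0] nor  r3, r1, r1  →  {r0:0, r1:7, r2:8, r3:65528, r4:6, r5:15, r6:6}
[1] bne  r2, r4, L11  →  {r0:0, r1:7, r2:8, r3:65528, r4:6, r5:15, r6:6}  ⟨branch taken⟩
[2] xori  r4, r2, 11  →  {r0:0, r1:7, r2:8, r3:65528, r4:3, r5:15, r6:6}

3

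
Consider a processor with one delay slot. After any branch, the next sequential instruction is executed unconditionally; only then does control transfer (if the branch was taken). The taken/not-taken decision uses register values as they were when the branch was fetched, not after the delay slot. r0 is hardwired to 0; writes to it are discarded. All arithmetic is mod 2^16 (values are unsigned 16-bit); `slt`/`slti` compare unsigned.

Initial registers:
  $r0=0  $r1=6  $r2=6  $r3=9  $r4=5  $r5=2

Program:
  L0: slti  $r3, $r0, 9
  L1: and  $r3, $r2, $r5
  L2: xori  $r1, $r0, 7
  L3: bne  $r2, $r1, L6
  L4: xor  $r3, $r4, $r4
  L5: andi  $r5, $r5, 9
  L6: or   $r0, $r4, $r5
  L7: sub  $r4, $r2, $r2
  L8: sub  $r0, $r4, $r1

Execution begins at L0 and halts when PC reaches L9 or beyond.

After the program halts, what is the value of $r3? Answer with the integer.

0

#0 slti  $r3, $r0, 9 ; 0/6/6/1/5/2
#1 and  $r3, $r2, $r5 ; 0/6/6/2/5/2
#2 xori  $r1, $r0, 7 ; 0/7/6/2/5/2
#3 bne  $r2, $r1, L6 ; 0/7/6/2/5/2 ; →target
#4 xor  $r3, $r4, $r4 ; 0/7/6/0/5/2
#6 or   $r0, $r4, $r5 ; 0/7/6/0/5/2
#7 sub  $r4, $r2, $r2 ; 0/7/6/0/0/2
#8 sub  $r0, $r4, $r1 ; 0/7/6/0/0/2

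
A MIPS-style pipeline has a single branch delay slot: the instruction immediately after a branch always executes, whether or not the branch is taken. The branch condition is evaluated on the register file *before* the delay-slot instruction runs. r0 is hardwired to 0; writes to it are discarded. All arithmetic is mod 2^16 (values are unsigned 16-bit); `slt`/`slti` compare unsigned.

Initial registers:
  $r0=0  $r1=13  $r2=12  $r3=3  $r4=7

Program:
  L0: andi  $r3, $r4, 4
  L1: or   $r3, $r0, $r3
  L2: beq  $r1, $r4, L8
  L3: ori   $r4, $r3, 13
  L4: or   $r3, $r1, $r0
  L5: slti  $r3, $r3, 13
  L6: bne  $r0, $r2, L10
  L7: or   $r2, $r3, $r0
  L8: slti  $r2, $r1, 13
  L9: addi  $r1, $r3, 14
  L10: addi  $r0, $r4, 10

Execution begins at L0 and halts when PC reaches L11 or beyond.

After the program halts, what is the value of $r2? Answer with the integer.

0

  step pc=0: andi  $r3, $r4, 4  regs=(0,13,12,4,7)
  step pc=1: or   $r3, $r0, $r3  regs=(0,13,12,4,7)
  step pc=2: beq  $r1, $r4, L8  cond=F  regs=(0,13,12,4,7)
  step pc=3: ori   $r4, $r3, 13  regs=(0,13,12,4,13)
  step pc=4: or   $r3, $r1, $r0  regs=(0,13,12,13,13)
  step pc=5: slti  $r3, $r3, 13  regs=(0,13,12,0,13)
  step pc=6: bne  $r0, $r2, L10  cond=T  regs=(0,13,12,0,13)
  step pc=7: or   $r2, $r3, $r0  regs=(0,13,0,0,13)
  step pc=10: addi  $r0, $r4, 10  regs=(0,13,0,0,13)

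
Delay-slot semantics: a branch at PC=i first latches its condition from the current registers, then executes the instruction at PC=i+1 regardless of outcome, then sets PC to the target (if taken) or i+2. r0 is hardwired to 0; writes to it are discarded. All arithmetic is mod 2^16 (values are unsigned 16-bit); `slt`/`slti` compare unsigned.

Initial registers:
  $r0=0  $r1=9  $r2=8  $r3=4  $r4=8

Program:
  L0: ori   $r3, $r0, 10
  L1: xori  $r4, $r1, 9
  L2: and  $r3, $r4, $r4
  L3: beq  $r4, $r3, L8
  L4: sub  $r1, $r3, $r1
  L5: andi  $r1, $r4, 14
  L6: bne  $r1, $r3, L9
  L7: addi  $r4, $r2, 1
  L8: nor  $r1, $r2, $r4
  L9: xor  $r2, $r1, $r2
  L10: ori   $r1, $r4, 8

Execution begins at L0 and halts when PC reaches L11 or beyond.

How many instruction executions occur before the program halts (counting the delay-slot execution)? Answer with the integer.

PC=0  ori   $r3, $r0, 10     | $r0=0 $r1=9 $r2=8 $r3=10 $r4=8
PC=1  xori  $r4, $r1, 9      | $r0=0 $r1=9 $r2=8 $r3=10 $r4=0
PC=2  and  $r3, $r4, $r4     | $r0=0 $r1=9 $r2=8 $r3=0 $r4=0
PC=3  beq  $r4, $r3, L8      | $r0=0 $r1=9 $r2=8 $r3=0 $r4=0  [TAKEN]
PC=4  sub  $r1, $r3, $r1     | $r0=0 $r1=65527 $r2=8 $r3=0 $r4=0
PC=8  nor  $r1, $r2, $r4     | $r0=0 $r1=65527 $r2=8 $r3=0 $r4=0
PC=9  xor  $r2, $r1, $r2     | $r0=0 $r1=65527 $r2=65535 $r3=0 $r4=0
PC=10 ori   $r1, $r4, 8      | $r0=0 $r1=8 $r2=65535 $r3=0 $r4=0

8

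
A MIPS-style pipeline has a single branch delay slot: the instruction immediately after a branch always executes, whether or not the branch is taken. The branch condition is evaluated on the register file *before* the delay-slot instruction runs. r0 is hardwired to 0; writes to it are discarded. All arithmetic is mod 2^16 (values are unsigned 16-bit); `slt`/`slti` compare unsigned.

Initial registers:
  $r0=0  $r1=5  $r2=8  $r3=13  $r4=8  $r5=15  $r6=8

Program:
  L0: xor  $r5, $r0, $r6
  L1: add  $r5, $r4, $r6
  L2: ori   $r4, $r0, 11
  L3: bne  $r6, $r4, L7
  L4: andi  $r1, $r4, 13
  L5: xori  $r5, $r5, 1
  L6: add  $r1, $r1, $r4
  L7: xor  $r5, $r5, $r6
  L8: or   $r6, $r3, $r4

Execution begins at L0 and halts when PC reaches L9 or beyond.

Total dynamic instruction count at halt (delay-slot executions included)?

#0 xor  $r5, $r0, $r6 ; 0/5/8/13/8/8/8
#1 add  $r5, $r4, $r6 ; 0/5/8/13/8/16/8
#2 ori   $r4, $r0, 11 ; 0/5/8/13/11/16/8
#3 bne  $r6, $r4, L7 ; 0/5/8/13/11/16/8 ; →target
#4 andi  $r1, $r4, 13 ; 0/9/8/13/11/16/8
#7 xor  $r5, $r5, $r6 ; 0/9/8/13/11/24/8
#8 or   $r6, $r3, $r4 ; 0/9/8/13/11/24/15

7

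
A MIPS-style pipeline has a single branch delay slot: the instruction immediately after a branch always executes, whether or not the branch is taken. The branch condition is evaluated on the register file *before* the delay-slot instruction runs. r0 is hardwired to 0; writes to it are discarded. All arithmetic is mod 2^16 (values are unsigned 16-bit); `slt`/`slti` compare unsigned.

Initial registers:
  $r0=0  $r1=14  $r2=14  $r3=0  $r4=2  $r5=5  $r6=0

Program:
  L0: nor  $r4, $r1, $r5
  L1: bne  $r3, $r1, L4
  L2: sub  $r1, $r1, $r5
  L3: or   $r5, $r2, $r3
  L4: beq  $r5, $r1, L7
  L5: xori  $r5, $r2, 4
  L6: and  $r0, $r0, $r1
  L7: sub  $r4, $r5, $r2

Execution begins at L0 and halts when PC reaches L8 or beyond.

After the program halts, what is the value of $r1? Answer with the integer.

9

#0 nor  $r4, $r1, $r5 ; 0/14/14/0/65520/5/0
#1 bne  $r3, $r1, L4 ; 0/14/14/0/65520/5/0 ; →target
#2 sub  $r1, $r1, $r5 ; 0/9/14/0/65520/5/0
#4 beq  $r5, $r1, L7 ; 0/9/14/0/65520/5/0 ; →fallthru
#5 xori  $r5, $r2, 4 ; 0/9/14/0/65520/10/0
#6 and  $r0, $r0, $r1 ; 0/9/14/0/65520/10/0
#7 sub  $r4, $r5, $r2 ; 0/9/14/0/65532/10/0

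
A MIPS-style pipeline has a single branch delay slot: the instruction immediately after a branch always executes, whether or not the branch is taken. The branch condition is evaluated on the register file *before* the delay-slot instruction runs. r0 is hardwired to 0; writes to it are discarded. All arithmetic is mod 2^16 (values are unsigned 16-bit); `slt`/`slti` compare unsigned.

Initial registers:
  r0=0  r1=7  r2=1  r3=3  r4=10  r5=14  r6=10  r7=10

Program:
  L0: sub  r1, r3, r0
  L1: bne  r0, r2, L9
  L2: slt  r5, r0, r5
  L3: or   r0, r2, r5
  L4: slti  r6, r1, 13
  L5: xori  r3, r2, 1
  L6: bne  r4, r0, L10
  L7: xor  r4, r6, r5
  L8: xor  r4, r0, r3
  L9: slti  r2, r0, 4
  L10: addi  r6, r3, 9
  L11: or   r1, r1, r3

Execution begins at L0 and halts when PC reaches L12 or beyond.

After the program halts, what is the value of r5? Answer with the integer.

#0 sub  r1, r3, r0 ; 0/3/1/3/10/14/10/10
#1 bne  r0, r2, L9 ; 0/3/1/3/10/14/10/10 ; →target
#2 slt  r5, r0, r5 ; 0/3/1/3/10/1/10/10
#9 slti  r2, r0, 4 ; 0/3/1/3/10/1/10/10
#10 addi  r6, r3, 9 ; 0/3/1/3/10/1/12/10
#11 or   r1, r1, r3 ; 0/3/1/3/10/1/12/10

1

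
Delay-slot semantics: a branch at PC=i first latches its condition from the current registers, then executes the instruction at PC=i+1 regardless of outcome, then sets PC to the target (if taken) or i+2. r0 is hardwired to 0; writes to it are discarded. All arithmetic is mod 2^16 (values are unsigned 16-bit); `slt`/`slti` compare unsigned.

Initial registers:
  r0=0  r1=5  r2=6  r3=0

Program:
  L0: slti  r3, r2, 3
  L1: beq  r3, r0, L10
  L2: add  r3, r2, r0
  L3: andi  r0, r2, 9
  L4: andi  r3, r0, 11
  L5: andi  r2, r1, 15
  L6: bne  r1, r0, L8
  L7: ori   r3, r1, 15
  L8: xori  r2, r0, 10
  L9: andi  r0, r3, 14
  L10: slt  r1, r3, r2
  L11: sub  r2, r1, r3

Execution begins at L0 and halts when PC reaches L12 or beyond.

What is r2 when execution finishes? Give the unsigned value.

[0] slti  r3, r2, 3  →  {r0:0, r1:5, r2:6, r3:0}
[1] beq  r3, r0, L10  →  {r0:0, r1:5, r2:6, r3:0}  ⟨branch taken⟩
[2] add  r3, r2, r0  →  {r0:0, r1:5, r2:6, r3:6}
[10] slt  r1, r3, r2  →  {r0:0, r1:0, r2:6, r3:6}
[11] sub  r2, r1, r3  →  {r0:0, r1:0, r2:65530, r3:6}

65530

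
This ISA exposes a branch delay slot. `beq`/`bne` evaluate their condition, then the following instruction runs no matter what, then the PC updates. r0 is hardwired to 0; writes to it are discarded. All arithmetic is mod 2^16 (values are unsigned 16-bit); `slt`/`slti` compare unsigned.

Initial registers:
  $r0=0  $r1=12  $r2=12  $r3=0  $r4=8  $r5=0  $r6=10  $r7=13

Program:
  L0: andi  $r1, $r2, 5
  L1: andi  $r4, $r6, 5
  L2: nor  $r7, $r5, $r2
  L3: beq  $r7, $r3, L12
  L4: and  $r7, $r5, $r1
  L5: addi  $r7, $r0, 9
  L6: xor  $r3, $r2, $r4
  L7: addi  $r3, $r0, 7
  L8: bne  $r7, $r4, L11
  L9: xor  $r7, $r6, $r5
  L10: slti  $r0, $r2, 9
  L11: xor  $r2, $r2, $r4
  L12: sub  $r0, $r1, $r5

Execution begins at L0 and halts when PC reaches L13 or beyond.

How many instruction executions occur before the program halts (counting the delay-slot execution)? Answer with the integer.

12

  step pc=0: andi  $r1, $r2, 5  regs=(0,4,12,0,8,0,10,13)
  step pc=1: andi  $r4, $r6, 5  regs=(0,4,12,0,0,0,10,13)
  step pc=2: nor  $r7, $r5, $r2  regs=(0,4,12,0,0,0,10,65523)
  step pc=3: beq  $r7, $r3, L12  cond=F  regs=(0,4,12,0,0,0,10,65523)
  step pc=4: and  $r7, $r5, $r1  regs=(0,4,12,0,0,0,10,0)
  step pc=5: addi  $r7, $r0, 9  regs=(0,4,12,0,0,0,10,9)
  step pc=6: xor  $r3, $r2, $r4  regs=(0,4,12,12,0,0,10,9)
  step pc=7: addi  $r3, $r0, 7  regs=(0,4,12,7,0,0,10,9)
  step pc=8: bne  $r7, $r4, L11  cond=T  regs=(0,4,12,7,0,0,10,9)
  step pc=9: xor  $r7, $r6, $r5  regs=(0,4,12,7,0,0,10,10)
  step pc=11: xor  $r2, $r2, $r4  regs=(0,4,12,7,0,0,10,10)
  step pc=12: sub  $r0, $r1, $r5  regs=(0,4,12,7,0,0,10,10)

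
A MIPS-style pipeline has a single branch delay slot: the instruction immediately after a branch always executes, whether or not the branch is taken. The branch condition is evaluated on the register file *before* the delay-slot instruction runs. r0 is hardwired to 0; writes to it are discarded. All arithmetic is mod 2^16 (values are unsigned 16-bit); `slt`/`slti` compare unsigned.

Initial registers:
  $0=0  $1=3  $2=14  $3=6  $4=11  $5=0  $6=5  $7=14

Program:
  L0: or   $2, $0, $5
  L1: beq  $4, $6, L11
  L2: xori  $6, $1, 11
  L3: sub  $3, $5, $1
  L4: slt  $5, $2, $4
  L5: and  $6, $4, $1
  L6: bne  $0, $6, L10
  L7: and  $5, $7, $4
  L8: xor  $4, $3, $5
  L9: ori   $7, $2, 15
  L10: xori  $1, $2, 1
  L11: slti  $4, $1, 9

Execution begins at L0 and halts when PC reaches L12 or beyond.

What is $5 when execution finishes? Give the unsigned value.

#0 or   $2, $0, $5 ; 0/3/0/6/11/0/5/14
#1 beq  $4, $6, L11 ; 0/3/0/6/11/0/5/14 ; →fallthru
#2 xori  $6, $1, 11 ; 0/3/0/6/11/0/8/14
#3 sub  $3, $5, $1 ; 0/3/0/65533/11/0/8/14
#4 slt  $5, $2, $4 ; 0/3/0/65533/11/1/8/14
#5 and  $6, $4, $1 ; 0/3/0/65533/11/1/3/14
#6 bne  $0, $6, L10 ; 0/3/0/65533/11/1/3/14 ; →target
#7 and  $5, $7, $4 ; 0/3/0/65533/11/10/3/14
#10 xori  $1, $2, 1 ; 0/1/0/65533/11/10/3/14
#11 slti  $4, $1, 9 ; 0/1/0/65533/1/10/3/14

10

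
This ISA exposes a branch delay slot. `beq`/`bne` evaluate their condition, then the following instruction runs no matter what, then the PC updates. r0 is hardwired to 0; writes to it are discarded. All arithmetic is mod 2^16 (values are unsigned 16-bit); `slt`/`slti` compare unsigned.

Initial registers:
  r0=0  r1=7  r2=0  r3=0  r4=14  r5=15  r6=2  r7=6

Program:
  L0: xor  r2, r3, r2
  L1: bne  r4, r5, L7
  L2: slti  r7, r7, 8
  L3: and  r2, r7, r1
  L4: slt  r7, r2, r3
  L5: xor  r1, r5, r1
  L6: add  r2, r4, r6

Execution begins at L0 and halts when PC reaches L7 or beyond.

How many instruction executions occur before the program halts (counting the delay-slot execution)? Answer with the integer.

3

#0 xor  r2, r3, r2 ; 0/7/0/0/14/15/2/6
#1 bne  r4, r5, L7 ; 0/7/0/0/14/15/2/6 ; →target
#2 slti  r7, r7, 8 ; 0/7/0/0/14/15/2/1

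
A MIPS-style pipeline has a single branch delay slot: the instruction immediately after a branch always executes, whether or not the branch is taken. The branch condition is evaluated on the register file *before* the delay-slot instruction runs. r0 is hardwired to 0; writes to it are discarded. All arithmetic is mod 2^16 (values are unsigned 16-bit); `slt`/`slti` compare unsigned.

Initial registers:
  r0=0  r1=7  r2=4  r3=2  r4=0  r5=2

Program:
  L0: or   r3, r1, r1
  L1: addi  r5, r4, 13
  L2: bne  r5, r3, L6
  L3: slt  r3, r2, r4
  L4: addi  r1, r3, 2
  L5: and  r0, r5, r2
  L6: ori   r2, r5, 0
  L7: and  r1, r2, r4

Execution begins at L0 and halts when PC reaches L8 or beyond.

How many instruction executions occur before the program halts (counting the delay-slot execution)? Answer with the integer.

[0] or   r3, r1, r1  →  {r0:0, r1:7, r2:4, r3:7, r4:0, r5:2}
[1] addi  r5, r4, 13  →  {r0:0, r1:7, r2:4, r3:7, r4:0, r5:13}
[2] bne  r5, r3, L6  →  {r0:0, r1:7, r2:4, r3:7, r4:0, r5:13}  ⟨branch taken⟩
[3] slt  r3, r2, r4  →  {r0:0, r1:7, r2:4, r3:0, r4:0, r5:13}
[6] ori   r2, r5, 0  →  {r0:0, r1:7, r2:13, r3:0, r4:0, r5:13}
[7] and  r1, r2, r4  →  {r0:0, r1:0, r2:13, r3:0, r4:0, r5:13}

6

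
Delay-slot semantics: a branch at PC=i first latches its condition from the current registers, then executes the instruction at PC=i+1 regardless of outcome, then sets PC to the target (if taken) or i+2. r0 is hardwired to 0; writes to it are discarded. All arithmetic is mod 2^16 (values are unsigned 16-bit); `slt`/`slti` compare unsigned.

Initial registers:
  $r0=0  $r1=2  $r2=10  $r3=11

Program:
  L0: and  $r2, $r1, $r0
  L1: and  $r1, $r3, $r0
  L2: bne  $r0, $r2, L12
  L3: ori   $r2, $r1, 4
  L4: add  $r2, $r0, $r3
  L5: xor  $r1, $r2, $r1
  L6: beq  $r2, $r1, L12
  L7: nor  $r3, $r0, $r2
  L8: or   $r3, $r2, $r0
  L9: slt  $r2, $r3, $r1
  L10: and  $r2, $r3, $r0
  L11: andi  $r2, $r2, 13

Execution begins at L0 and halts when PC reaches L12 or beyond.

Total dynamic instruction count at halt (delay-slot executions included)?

  step pc=0: and  $r2, $r1, $r0  regs=(0,2,0,11)
  step pc=1: and  $r1, $r3, $r0  regs=(0,0,0,11)
  step pc=2: bne  $r0, $r2, L12  cond=F  regs=(0,0,0,11)
  step pc=3: ori   $r2, $r1, 4  regs=(0,0,4,11)
  step pc=4: add  $r2, $r0, $r3  regs=(0,0,11,11)
  step pc=5: xor  $r1, $r2, $r1  regs=(0,11,11,11)
  step pc=6: beq  $r2, $r1, L12  cond=T  regs=(0,11,11,11)
  step pc=7: nor  $r3, $r0, $r2  regs=(0,11,11,65524)

8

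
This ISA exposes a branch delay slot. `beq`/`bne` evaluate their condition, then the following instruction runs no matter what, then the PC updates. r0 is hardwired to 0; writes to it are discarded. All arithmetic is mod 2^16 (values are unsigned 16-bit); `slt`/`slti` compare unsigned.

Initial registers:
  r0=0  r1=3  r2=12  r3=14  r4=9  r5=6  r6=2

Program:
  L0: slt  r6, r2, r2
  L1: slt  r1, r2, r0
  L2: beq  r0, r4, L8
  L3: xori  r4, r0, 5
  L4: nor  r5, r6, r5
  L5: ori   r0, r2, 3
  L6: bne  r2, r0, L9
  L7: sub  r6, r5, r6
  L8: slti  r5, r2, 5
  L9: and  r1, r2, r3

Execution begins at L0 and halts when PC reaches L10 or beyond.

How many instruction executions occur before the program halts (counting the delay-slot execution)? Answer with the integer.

9

#0 slt  r6, r2, r2 ; 0/3/12/14/9/6/0
#1 slt  r1, r2, r0 ; 0/0/12/14/9/6/0
#2 beq  r0, r4, L8 ; 0/0/12/14/9/6/0 ; →fallthru
#3 xori  r4, r0, 5 ; 0/0/12/14/5/6/0
#4 nor  r5, r6, r5 ; 0/0/12/14/5/65529/0
#5 ori   r0, r2, 3 ; 0/0/12/14/5/65529/0
#6 bne  r2, r0, L9 ; 0/0/12/14/5/65529/0 ; →target
#7 sub  r6, r5, r6 ; 0/0/12/14/5/65529/65529
#9 and  r1, r2, r3 ; 0/12/12/14/5/65529/65529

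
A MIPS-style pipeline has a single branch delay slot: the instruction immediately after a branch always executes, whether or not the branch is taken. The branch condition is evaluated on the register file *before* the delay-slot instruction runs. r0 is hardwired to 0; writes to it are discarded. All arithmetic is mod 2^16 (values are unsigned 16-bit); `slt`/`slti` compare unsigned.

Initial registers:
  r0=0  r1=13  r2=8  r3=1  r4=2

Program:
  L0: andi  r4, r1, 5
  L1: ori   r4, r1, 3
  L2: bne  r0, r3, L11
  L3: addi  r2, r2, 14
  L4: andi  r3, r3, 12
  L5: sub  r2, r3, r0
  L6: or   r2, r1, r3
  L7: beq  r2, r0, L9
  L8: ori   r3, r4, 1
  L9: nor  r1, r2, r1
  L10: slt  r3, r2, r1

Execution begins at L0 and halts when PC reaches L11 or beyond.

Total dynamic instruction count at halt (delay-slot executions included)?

  step pc=0: andi  r4, r1, 5  regs=(0,13,8,1,5)
  step pc=1: ori   r4, r1, 3  regs=(0,13,8,1,15)
  step pc=2: bne  r0, r3, L11  cond=T  regs=(0,13,8,1,15)
  step pc=3: addi  r2, r2, 14  regs=(0,13,22,1,15)

4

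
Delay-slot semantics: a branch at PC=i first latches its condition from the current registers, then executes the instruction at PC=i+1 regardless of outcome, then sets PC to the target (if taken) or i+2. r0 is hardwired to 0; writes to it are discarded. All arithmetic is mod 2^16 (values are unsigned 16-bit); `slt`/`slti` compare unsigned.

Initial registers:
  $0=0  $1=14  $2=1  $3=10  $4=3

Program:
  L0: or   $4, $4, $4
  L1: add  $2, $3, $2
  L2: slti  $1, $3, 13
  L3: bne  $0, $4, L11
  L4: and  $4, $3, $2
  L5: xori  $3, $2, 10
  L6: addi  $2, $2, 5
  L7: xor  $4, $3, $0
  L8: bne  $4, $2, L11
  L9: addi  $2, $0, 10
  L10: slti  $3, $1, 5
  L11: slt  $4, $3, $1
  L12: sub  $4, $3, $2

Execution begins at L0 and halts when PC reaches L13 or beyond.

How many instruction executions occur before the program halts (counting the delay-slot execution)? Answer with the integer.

7

  step pc=0: or   $4, $4, $4  regs=(0,14,1,10,3)
  step pc=1: add  $2, $3, $2  regs=(0,14,11,10,3)
  step pc=2: slti  $1, $3, 13  regs=(0,1,11,10,3)
  step pc=3: bne  $0, $4, L11  cond=T  regs=(0,1,11,10,3)
  step pc=4: and  $4, $3, $2  regs=(0,1,11,10,10)
  step pc=11: slt  $4, $3, $1  regs=(0,1,11,10,0)
  step pc=12: sub  $4, $3, $2  regs=(0,1,11,10,65535)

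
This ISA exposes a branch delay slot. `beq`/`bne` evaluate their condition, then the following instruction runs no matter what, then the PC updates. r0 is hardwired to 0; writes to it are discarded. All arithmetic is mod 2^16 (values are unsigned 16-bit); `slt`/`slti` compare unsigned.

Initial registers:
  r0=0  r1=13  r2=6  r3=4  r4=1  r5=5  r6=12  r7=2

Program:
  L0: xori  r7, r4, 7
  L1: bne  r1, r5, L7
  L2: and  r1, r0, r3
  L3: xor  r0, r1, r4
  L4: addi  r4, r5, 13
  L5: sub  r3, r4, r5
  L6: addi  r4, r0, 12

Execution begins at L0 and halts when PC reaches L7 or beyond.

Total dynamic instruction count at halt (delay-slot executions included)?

[0] xori  r7, r4, 7  →  {r0:0, r1:13, r2:6, r3:4, r4:1, r5:5, r6:12, r7:6}
[1] bne  r1, r5, L7  →  {r0:0, r1:13, r2:6, r3:4, r4:1, r5:5, r6:12, r7:6}  ⟨branch taken⟩
[2] and  r1, r0, r3  →  {r0:0, r1:0, r2:6, r3:4, r4:1, r5:5, r6:12, r7:6}

3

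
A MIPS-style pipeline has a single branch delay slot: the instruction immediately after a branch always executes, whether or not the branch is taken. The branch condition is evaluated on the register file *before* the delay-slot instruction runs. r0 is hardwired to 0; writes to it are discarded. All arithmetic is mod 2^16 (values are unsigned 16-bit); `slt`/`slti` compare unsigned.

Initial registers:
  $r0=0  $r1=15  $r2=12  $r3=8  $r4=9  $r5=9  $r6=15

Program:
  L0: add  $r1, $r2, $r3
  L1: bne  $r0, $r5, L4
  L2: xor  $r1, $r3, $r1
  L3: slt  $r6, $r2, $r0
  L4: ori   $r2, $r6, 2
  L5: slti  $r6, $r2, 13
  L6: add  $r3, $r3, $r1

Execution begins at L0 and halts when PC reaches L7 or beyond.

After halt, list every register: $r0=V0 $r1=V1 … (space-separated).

PC=0  add  $r1, $r2, $r3     | $r0=0 $r1=20 $r2=12 $r3=8 $r4=9 $r5=9 $r6=15
PC=1  bne  $r0, $r5, L4      | $r0=0 $r1=20 $r2=12 $r3=8 $r4=9 $r5=9 $r6=15  [TAKEN]
PC=2  xor  $r1, $r3, $r1     | $r0=0 $r1=28 $r2=12 $r3=8 $r4=9 $r5=9 $r6=15
PC=4  ori   $r2, $r6, 2      | $r0=0 $r1=28 $r2=15 $r3=8 $r4=9 $r5=9 $r6=15
PC=5  slti  $r6, $r2, 13     | $r0=0 $r1=28 $r2=15 $r3=8 $r4=9 $r5=9 $r6=0
PC=6  add  $r3, $r3, $r1     | $r0=0 $r1=28 $r2=15 $r3=36 $r4=9 $r5=9 $r6=0

$r0=0 $r1=28 $r2=15 $r3=36 $r4=9 $r5=9 $r6=0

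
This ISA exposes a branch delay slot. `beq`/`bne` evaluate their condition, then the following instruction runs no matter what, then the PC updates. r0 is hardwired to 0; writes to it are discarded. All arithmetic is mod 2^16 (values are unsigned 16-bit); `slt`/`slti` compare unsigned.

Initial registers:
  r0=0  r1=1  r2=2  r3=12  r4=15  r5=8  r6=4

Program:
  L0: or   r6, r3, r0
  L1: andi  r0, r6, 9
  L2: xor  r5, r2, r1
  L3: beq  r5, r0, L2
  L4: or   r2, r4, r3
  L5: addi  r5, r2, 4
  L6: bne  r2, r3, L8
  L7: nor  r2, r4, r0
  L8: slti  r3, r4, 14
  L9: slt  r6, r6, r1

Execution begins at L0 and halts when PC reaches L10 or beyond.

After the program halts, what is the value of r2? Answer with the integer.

  step pc=0: or   r6, r3, r0  regs=(0,1,2,12,15,8,12)
  step pc=1: andi  r0, r6, 9  regs=(0,1,2,12,15,8,12)
  step pc=2: xor  r5, r2, r1  regs=(0,1,2,12,15,3,12)
  step pc=3: beq  r5, r0, L2  cond=F  regs=(0,1,2,12,15,3,12)
  step pc=4: or   r2, r4, r3  regs=(0,1,15,12,15,3,12)
  step pc=5: addi  r5, r2, 4  regs=(0,1,15,12,15,19,12)
  step pc=6: bne  r2, r3, L8  cond=T  regs=(0,1,15,12,15,19,12)
  step pc=7: nor  r2, r4, r0  regs=(0,1,65520,12,15,19,12)
  step pc=8: slti  r3, r4, 14  regs=(0,1,65520,0,15,19,12)
  step pc=9: slt  r6, r6, r1  regs=(0,1,65520,0,15,19,0)

65520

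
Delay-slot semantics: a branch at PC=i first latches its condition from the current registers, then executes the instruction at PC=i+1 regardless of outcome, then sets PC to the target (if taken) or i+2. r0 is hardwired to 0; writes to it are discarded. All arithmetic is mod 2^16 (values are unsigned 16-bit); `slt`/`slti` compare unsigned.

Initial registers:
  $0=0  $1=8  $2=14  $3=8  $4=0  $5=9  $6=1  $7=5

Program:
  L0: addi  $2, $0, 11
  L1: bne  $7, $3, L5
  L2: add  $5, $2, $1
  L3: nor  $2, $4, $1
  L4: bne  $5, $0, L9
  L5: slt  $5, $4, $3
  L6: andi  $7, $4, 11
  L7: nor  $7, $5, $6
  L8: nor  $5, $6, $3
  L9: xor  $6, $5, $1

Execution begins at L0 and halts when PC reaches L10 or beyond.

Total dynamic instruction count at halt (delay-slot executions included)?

8

PC=0  addi  $2, $0, 11       | $0=0 $1=8 $2=11 $3=8 $4=0 $5=9 $6=1 $7=5
PC=1  bne  $7, $3, L5        | $0=0 $1=8 $2=11 $3=8 $4=0 $5=9 $6=1 $7=5  [TAKEN]
PC=2  add  $5, $2, $1        | $0=0 $1=8 $2=11 $3=8 $4=0 $5=19 $6=1 $7=5
PC=5  slt  $5, $4, $3        | $0=0 $1=8 $2=11 $3=8 $4=0 $5=1 $6=1 $7=5
PC=6  andi  $7, $4, 11       | $0=0 $1=8 $2=11 $3=8 $4=0 $5=1 $6=1 $7=0
PC=7  nor  $7, $5, $6        | $0=0 $1=8 $2=11 $3=8 $4=0 $5=1 $6=1 $7=65534
PC=8  nor  $5, $6, $3        | $0=0 $1=8 $2=11 $3=8 $4=0 $5=65526 $6=1 $7=65534
PC=9  xor  $6, $5, $1        | $0=0 $1=8 $2=11 $3=8 $4=0 $5=65526 $6=65534 $7=65534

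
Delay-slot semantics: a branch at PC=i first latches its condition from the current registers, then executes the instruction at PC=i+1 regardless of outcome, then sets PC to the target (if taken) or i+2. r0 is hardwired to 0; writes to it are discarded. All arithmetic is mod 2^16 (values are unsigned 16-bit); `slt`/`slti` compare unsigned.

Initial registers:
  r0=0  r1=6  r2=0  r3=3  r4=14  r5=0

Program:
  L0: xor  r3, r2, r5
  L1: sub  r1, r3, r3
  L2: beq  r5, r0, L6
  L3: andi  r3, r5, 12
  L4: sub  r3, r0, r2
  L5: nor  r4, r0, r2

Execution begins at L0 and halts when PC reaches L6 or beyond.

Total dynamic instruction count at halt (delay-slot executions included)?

4

#0 xor  r3, r2, r5 ; 0/6/0/0/14/0
#1 sub  r1, r3, r3 ; 0/0/0/0/14/0
#2 beq  r5, r0, L6 ; 0/0/0/0/14/0 ; →target
#3 andi  r3, r5, 12 ; 0/0/0/0/14/0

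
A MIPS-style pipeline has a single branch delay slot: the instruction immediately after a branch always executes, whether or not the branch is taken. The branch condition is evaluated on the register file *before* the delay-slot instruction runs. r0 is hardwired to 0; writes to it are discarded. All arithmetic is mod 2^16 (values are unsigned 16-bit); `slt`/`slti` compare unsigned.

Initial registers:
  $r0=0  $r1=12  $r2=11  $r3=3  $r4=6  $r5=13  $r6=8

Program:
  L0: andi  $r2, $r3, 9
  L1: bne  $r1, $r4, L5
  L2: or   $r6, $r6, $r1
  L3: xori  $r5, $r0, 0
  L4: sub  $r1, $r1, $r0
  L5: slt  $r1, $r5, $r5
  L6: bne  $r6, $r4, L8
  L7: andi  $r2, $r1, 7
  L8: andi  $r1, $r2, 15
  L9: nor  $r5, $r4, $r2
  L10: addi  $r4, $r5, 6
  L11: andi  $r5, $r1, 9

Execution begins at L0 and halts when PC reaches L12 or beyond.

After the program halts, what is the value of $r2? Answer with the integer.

PC=0  andi  $r2, $r3, 9      | $r0=0 $r1=12 $r2=1 $r3=3 $r4=6 $r5=13 $r6=8
PC=1  bne  $r1, $r4, L5      | $r0=0 $r1=12 $r2=1 $r3=3 $r4=6 $r5=13 $r6=8  [TAKEN]
PC=2  or   $r6, $r6, $r1     | $r0=0 $r1=12 $r2=1 $r3=3 $r4=6 $r5=13 $r6=12
PC=5  slt  $r1, $r5, $r5     | $r0=0 $r1=0 $r2=1 $r3=3 $r4=6 $r5=13 $r6=12
PC=6  bne  $r6, $r4, L8      | $r0=0 $r1=0 $r2=1 $r3=3 $r4=6 $r5=13 $r6=12  [TAKEN]
PC=7  andi  $r2, $r1, 7      | $r0=0 $r1=0 $r2=0 $r3=3 $r4=6 $r5=13 $r6=12
PC=8  andi  $r1, $r2, 15     | $r0=0 $r1=0 $r2=0 $r3=3 $r4=6 $r5=13 $r6=12
PC=9  nor  $r5, $r4, $r2     | $r0=0 $r1=0 $r2=0 $r3=3 $r4=6 $r5=65529 $r6=12
PC=10 addi  $r4, $r5, 6      | $r0=0 $r1=0 $r2=0 $r3=3 $r4=65535 $r5=65529 $r6=12
PC=11 andi  $r5, $r1, 9      | $r0=0 $r1=0 $r2=0 $r3=3 $r4=65535 $r5=0 $r6=12

0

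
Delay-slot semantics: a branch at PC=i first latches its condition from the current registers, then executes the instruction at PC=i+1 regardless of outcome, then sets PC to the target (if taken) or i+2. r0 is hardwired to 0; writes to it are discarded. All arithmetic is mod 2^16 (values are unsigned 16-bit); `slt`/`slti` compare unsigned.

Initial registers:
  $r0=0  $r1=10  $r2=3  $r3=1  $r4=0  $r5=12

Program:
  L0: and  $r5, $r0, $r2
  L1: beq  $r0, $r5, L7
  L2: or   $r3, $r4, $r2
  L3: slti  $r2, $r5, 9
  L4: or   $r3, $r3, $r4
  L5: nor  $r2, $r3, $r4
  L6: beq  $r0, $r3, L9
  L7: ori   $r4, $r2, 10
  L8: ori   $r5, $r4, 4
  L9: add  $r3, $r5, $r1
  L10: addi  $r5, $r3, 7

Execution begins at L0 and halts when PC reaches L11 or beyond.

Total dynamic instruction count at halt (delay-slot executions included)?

PC=0  and  $r5, $r0, $r2     | $r0=0 $r1=10 $r2=3 $r3=1 $r4=0 $r5=0
PC=1  beq  $r0, $r5, L7      | $r0=0 $r1=10 $r2=3 $r3=1 $r4=0 $r5=0  [TAKEN]
PC=2  or   $r3, $r4, $r2     | $r0=0 $r1=10 $r2=3 $r3=3 $r4=0 $r5=0
PC=7  ori   $r4, $r2, 10     | $r0=0 $r1=10 $r2=3 $r3=3 $r4=11 $r5=0
PC=8  ori   $r5, $r4, 4      | $r0=0 $r1=10 $r2=3 $r3=3 $r4=11 $r5=15
PC=9  add  $r3, $r5, $r1     | $r0=0 $r1=10 $r2=3 $r3=25 $r4=11 $r5=15
PC=10 addi  $r5, $r3, 7      | $r0=0 $r1=10 $r2=3 $r3=25 $r4=11 $r5=32

7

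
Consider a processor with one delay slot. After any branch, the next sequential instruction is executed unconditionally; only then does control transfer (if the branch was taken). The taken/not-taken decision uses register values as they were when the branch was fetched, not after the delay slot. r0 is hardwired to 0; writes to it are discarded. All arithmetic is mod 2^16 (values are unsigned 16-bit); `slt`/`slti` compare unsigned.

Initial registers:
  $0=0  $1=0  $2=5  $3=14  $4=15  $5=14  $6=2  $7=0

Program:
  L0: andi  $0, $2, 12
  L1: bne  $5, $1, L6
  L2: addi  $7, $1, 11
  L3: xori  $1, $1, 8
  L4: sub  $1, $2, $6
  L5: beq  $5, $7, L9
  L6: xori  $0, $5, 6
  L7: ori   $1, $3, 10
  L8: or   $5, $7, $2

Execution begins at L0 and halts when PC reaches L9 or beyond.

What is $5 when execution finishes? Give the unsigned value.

#0 andi  $0, $2, 12 ; 0/0/5/14/15/14/2/0
#1 bne  $5, $1, L6 ; 0/0/5/14/15/14/2/0 ; →target
#2 addi  $7, $1, 11 ; 0/0/5/14/15/14/2/11
#6 xori  $0, $5, 6 ; 0/0/5/14/15/14/2/11
#7 ori   $1, $3, 10 ; 0/14/5/14/15/14/2/11
#8 or   $5, $7, $2 ; 0/14/5/14/15/15/2/11

15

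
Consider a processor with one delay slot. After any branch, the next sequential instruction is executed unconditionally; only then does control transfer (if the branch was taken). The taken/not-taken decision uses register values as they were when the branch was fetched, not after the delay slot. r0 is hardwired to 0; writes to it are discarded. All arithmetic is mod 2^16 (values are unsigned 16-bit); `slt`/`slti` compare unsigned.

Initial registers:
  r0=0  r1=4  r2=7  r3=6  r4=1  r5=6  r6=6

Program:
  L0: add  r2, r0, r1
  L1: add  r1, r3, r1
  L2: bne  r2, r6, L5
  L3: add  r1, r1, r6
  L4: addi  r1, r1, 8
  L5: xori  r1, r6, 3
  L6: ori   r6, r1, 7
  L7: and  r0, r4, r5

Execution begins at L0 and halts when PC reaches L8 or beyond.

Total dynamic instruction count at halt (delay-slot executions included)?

7

PC=0  add  r2, r0, r1        | r0=0 r1=4 r2=4 r3=6 r4=1 r5=6 r6=6
PC=1  add  r1, r3, r1        | r0=0 r1=10 r2=4 r3=6 r4=1 r5=6 r6=6
PC=2  bne  r2, r6, L5        | r0=0 r1=10 r2=4 r3=6 r4=1 r5=6 r6=6  [TAKEN]
PC=3  add  r1, r1, r6        | r0=0 r1=16 r2=4 r3=6 r4=1 r5=6 r6=6
PC=5  xori  r1, r6, 3        | r0=0 r1=5 r2=4 r3=6 r4=1 r5=6 r6=6
PC=6  ori   r6, r1, 7        | r0=0 r1=5 r2=4 r3=6 r4=1 r5=6 r6=7
PC=7  and  r0, r4, r5        | r0=0 r1=5 r2=4 r3=6 r4=1 r5=6 r6=7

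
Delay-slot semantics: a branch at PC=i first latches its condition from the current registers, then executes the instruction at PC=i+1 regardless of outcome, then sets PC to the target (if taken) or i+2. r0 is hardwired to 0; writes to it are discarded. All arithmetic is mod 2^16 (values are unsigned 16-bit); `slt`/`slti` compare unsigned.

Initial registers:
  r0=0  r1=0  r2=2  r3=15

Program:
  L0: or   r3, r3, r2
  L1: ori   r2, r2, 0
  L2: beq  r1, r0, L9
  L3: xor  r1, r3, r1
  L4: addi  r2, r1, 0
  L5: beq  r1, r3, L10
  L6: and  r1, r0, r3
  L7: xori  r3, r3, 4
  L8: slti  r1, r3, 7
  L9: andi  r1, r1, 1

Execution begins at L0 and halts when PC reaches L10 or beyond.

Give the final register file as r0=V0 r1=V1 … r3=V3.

PC=0  or   r3, r3, r2        | r0=0 r1=0 r2=2 r3=15
PC=1  ori   r2, r2, 0        | r0=0 r1=0 r2=2 r3=15
PC=2  beq  r1, r0, L9        | r0=0 r1=0 r2=2 r3=15  [TAKEN]
PC=3  xor  r1, r3, r1        | r0=0 r1=15 r2=2 r3=15
PC=9  andi  r1, r1, 1        | r0=0 r1=1 r2=2 r3=15

r0=0 r1=1 r2=2 r3=15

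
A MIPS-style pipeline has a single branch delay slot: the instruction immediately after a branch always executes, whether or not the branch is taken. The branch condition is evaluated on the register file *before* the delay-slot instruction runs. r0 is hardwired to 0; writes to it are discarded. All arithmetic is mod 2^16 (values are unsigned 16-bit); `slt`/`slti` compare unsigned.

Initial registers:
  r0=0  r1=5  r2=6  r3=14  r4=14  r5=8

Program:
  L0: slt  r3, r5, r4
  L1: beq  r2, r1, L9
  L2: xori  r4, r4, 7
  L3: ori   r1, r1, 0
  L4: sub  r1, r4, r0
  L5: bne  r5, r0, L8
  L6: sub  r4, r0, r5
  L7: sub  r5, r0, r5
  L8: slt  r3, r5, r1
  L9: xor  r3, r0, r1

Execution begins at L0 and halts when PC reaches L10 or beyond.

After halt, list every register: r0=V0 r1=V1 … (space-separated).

r0=0 r1=9 r2=6 r3=9 r4=65528 r5=8

  step pc=0: slt  r3, r5, r4  regs=(0,5,6,1,14,8)
  step pc=1: beq  r2, r1, L9  cond=F  regs=(0,5,6,1,14,8)
  step pc=2: xori  r4, r4, 7  regs=(0,5,6,1,9,8)
  step pc=3: ori   r1, r1, 0  regs=(0,5,6,1,9,8)
  step pc=4: sub  r1, r4, r0  regs=(0,9,6,1,9,8)
  step pc=5: bne  r5, r0, L8  cond=T  regs=(0,9,6,1,9,8)
  step pc=6: sub  r4, r0, r5  regs=(0,9,6,1,65528,8)
  step pc=8: slt  r3, r5, r1  regs=(0,9,6,1,65528,8)
  step pc=9: xor  r3, r0, r1  regs=(0,9,6,9,65528,8)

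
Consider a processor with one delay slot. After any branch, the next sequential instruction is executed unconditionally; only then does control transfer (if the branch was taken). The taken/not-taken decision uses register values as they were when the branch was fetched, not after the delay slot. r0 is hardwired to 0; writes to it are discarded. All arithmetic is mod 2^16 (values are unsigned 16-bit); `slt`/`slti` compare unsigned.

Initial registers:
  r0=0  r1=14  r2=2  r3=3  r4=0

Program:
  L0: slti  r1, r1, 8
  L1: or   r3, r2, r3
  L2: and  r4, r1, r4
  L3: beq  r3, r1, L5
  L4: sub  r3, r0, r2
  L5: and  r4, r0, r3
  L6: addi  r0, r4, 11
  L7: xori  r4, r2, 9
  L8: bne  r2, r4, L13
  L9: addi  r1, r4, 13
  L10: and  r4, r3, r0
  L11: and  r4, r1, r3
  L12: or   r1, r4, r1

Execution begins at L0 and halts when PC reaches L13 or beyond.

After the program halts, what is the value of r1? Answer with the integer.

  step pc=0: slti  r1, r1, 8  regs=(0,0,2,3,0)
  step pc=1: or   r3, r2, r3  regs=(0,0,2,3,0)
  step pc=2: and  r4, r1, r4  regs=(0,0,2,3,0)
  step pc=3: beq  r3, r1, L5  cond=F  regs=(0,0,2,3,0)
  step pc=4: sub  r3, r0, r2  regs=(0,0,2,65534,0)
  step pc=5: and  r4, r0, r3  regs=(0,0,2,65534,0)
  step pc=6: addi  r0, r4, 11  regs=(0,0,2,65534,0)
  step pc=7: xori  r4, r2, 9  regs=(0,0,2,65534,11)
  step pc=8: bne  r2, r4, L13  cond=T  regs=(0,0,2,65534,11)
  step pc=9: addi  r1, r4, 13  regs=(0,24,2,65534,11)

24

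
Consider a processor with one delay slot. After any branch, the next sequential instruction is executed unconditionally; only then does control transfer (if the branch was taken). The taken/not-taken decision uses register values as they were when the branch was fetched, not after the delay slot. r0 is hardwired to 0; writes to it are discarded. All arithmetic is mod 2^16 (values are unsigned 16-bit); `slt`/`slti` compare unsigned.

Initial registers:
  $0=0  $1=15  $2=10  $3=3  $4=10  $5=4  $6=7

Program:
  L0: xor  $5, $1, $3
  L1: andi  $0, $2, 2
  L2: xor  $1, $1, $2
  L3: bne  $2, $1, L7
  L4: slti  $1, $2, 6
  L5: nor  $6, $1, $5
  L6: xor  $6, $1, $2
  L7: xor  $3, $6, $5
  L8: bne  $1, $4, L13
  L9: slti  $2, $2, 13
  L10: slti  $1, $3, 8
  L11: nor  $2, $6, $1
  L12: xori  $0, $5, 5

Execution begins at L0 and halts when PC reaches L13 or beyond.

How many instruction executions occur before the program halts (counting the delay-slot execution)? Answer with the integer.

8

[0] xor  $5, $1, $3  →  {$0:0, $1:15, $2:10, $3:3, $4:10, $5:12, $6:7}
[1] andi  $0, $2, 2  →  {$0:0, $1:15, $2:10, $3:3, $4:10, $5:12, $6:7}
[2] xor  $1, $1, $2  →  {$0:0, $1:5, $2:10, $3:3, $4:10, $5:12, $6:7}
[3] bne  $2, $1, L7  →  {$0:0, $1:5, $2:10, $3:3, $4:10, $5:12, $6:7}  ⟨branch taken⟩
[4] slti  $1, $2, 6  →  {$0:0, $1:0, $2:10, $3:3, $4:10, $5:12, $6:7}
[7] xor  $3, $6, $5  →  {$0:0, $1:0, $2:10, $3:11, $4:10, $5:12, $6:7}
[8] bne  $1, $4, L13  →  {$0:0, $1:0, $2:10, $3:11, $4:10, $5:12, $6:7}  ⟨branch taken⟩
[9] slti  $2, $2, 13  →  {$0:0, $1:0, $2:1, $3:11, $4:10, $5:12, $6:7}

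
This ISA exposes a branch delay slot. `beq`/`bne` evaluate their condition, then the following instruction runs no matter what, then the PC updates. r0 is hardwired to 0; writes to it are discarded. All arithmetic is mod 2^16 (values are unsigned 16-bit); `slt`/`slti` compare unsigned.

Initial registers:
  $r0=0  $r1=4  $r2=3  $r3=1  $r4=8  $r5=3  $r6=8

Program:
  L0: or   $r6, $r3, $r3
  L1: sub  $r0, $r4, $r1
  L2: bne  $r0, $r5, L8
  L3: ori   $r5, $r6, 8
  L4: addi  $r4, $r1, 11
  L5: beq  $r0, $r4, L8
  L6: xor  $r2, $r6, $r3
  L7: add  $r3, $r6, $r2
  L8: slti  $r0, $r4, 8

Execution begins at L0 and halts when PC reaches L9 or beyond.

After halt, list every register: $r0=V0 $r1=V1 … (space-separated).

[0] or   $r6, $r3, $r3  →  {$r0:0, $r1:4, $r2:3, $r3:1, $r4:8, $r5:3, $r6:1}
[1] sub  $r0, $r4, $r1  →  {$r0:0, $r1:4, $r2:3, $r3:1, $r4:8, $r5:3, $r6:1}
[2] bne  $r0, $r5, L8  →  {$r0:0, $r1:4, $r2:3, $r3:1, $r4:8, $r5:3, $r6:1}  ⟨branch taken⟩
[3] ori   $r5, $r6, 8  →  {$r0:0, $r1:4, $r2:3, $r3:1, $r4:8, $r5:9, $r6:1}
[8] slti  $r0, $r4, 8  →  {$r0:0, $r1:4, $r2:3, $r3:1, $r4:8, $r5:9, $r6:1}

$r0=0 $r1=4 $r2=3 $r3=1 $r4=8 $r5=9 $r6=1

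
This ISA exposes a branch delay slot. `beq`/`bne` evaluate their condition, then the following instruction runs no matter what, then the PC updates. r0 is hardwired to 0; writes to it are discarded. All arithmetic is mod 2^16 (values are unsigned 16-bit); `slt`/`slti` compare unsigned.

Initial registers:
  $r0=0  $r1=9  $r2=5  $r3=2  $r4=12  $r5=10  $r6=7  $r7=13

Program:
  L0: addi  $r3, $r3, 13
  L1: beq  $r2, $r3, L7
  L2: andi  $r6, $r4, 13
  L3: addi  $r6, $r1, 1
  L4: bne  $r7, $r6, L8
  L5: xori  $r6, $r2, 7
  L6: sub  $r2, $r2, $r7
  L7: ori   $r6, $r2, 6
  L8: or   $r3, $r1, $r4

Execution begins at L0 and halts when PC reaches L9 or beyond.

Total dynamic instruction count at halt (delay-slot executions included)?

7

  step pc=0: addi  $r3, $r3, 13  regs=(0,9,5,15,12,10,7,13)
  step pc=1: beq  $r2, $r3, L7  cond=F  regs=(0,9,5,15,12,10,7,13)
  step pc=2: andi  $r6, $r4, 13  regs=(0,9,5,15,12,10,12,13)
  step pc=3: addi  $r6, $r1, 1  regs=(0,9,5,15,12,10,10,13)
  step pc=4: bne  $r7, $r6, L8  cond=T  regs=(0,9,5,15,12,10,10,13)
  step pc=5: xori  $r6, $r2, 7  regs=(0,9,5,15,12,10,2,13)
  step pc=8: or   $r3, $r1, $r4  regs=(0,9,5,13,12,10,2,13)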